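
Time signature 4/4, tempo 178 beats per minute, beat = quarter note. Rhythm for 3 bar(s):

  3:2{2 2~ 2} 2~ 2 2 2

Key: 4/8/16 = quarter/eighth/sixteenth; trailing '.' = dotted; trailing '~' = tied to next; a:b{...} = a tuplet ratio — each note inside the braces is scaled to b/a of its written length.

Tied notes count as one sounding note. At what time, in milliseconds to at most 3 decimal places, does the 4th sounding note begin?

note 4 onset = 8b = 2696.629ms

1. 0.0ms @ 0 + 449.438ms (4/3)
2. 449.438ms @ 4/3 + 898.876ms (8/3)
3. 1348.315ms @ 4 + 1348.315ms (4)
4. 2696.629ms @ 8 + 674.157ms (2)
5. 3370.787ms @ 10 + 674.157ms (2)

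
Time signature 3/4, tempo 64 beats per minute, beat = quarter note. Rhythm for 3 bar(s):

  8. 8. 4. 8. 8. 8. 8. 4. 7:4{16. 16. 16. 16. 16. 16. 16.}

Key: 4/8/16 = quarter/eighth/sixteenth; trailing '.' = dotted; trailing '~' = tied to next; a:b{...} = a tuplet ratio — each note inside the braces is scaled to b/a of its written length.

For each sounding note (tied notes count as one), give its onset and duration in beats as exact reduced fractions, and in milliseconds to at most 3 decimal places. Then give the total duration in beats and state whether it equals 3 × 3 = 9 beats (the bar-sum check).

1) 0.0ms=0b +703.125ms=3/4b
2) 703.125ms=3/4b +703.125ms=3/4b
3) 1406.25ms=3/2b +1406.25ms=3/2b
4) 2812.5ms=3b +703.125ms=3/4b
5) 3515.625ms=15/4b +703.125ms=3/4b
6) 4218.75ms=9/2b +703.125ms=3/4b
7) 4921.875ms=21/4b +703.125ms=3/4b
8) 5625.0ms=6b +1406.25ms=3/2b
9) 7031.25ms=15/2b +200.893ms=3/14b
10) 7232.143ms=54/7b +200.893ms=3/14b
11) 7433.036ms=111/14b +200.893ms=3/14b
12) 7633.929ms=57/7b +200.893ms=3/14b
13) 7834.821ms=117/14b +200.893ms=3/14b
14) 8035.714ms=60/7b +200.893ms=3/14b
15) 8236.607ms=123/14b +200.893ms=3/14b
Σ=9b of 9 (64bpm 3/4) — PASS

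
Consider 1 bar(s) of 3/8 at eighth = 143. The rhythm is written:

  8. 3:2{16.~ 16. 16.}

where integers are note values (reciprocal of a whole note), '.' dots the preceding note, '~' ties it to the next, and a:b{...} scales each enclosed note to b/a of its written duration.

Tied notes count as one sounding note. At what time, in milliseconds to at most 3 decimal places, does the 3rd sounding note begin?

1. 0.0ms @ 0 + 629.371ms (3/2)
2. 629.371ms @ 3/2 + 419.58ms (1)
3. 1048.951ms @ 5/2 + 209.79ms (1/2)

note 3 onset = 5/2b = 1048.951ms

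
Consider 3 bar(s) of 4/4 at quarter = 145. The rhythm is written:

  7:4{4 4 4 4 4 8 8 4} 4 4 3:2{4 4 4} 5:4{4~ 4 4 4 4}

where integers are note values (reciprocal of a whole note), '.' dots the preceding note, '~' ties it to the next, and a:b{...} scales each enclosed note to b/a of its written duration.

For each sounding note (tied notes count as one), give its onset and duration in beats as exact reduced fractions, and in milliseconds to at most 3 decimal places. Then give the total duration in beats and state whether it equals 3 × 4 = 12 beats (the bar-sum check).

1) 0.0ms=0b +236.453ms=4/7b
2) 236.453ms=4/7b +236.453ms=4/7b
3) 472.906ms=8/7b +236.453ms=4/7b
4) 709.36ms=12/7b +236.453ms=4/7b
5) 945.813ms=16/7b +236.453ms=4/7b
6) 1182.266ms=20/7b +118.227ms=2/7b
7) 1300.493ms=22/7b +118.227ms=2/7b
8) 1418.719ms=24/7b +236.453ms=4/7b
9) 1655.172ms=4b +413.793ms=1b
10) 2068.966ms=5b +413.793ms=1b
11) 2482.759ms=6b +275.862ms=2/3b
12) 2758.621ms=20/3b +275.862ms=2/3b
13) 3034.483ms=22/3b +275.862ms=2/3b
14) 3310.345ms=8b +662.069ms=8/5b
15) 3972.414ms=48/5b +331.034ms=4/5b
16) 4303.448ms=52/5b +331.034ms=4/5b
17) 4634.483ms=56/5b +331.034ms=4/5b
Σ=12b of 12 (145bpm 4/4) — PASS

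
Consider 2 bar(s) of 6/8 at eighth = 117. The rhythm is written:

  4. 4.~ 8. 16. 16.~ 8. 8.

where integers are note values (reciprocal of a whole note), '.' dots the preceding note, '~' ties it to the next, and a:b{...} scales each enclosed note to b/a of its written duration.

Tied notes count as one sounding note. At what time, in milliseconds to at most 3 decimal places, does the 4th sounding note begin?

note 4 onset = 33/4b = 4230.769ms

1. 0.0ms @ 0 + 1538.462ms (3)
2. 1538.462ms @ 3 + 2307.692ms (9/2)
3. 3846.154ms @ 15/2 + 384.615ms (3/4)
4. 4230.769ms @ 33/4 + 1153.846ms (9/4)
5. 5384.615ms @ 21/2 + 769.231ms (3/2)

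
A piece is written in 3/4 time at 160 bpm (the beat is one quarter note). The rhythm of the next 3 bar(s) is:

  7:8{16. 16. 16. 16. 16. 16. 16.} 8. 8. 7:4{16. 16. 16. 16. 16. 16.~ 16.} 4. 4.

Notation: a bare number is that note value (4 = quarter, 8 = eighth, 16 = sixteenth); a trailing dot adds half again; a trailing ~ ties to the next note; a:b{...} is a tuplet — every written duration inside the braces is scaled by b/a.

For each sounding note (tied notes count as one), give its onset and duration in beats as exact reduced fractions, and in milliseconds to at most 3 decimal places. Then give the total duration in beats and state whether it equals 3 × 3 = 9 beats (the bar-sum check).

1) 0.0ms=0b +160.714ms=3/7b
2) 160.714ms=3/7b +160.714ms=3/7b
3) 321.429ms=6/7b +160.714ms=3/7b
4) 482.143ms=9/7b +160.714ms=3/7b
5) 642.857ms=12/7b +160.714ms=3/7b
6) 803.571ms=15/7b +160.714ms=3/7b
7) 964.286ms=18/7b +160.714ms=3/7b
8) 1125.0ms=3b +281.25ms=3/4b
9) 1406.25ms=15/4b +281.25ms=3/4b
10) 1687.5ms=9/2b +80.357ms=3/14b
11) 1767.857ms=33/7b +80.357ms=3/14b
12) 1848.214ms=69/14b +80.357ms=3/14b
13) 1928.571ms=36/7b +80.357ms=3/14b
14) 2008.929ms=75/14b +80.357ms=3/14b
15) 2089.286ms=39/7b +160.714ms=3/7b
16) 2250.0ms=6b +562.5ms=3/2b
17) 2812.5ms=15/2b +562.5ms=3/2b
Σ=9b of 9 (160bpm 3/4) — PASS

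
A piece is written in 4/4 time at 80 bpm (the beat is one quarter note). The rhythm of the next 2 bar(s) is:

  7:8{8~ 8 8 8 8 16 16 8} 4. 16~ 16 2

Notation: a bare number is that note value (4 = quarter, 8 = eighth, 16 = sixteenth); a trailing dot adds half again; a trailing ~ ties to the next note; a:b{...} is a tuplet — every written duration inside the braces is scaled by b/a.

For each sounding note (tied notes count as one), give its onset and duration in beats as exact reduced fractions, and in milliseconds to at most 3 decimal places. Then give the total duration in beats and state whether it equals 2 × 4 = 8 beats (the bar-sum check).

1) 0.0ms=0b +857.143ms=8/7b
2) 857.143ms=8/7b +428.571ms=4/7b
3) 1285.714ms=12/7b +428.571ms=4/7b
4) 1714.286ms=16/7b +428.571ms=4/7b
5) 2142.857ms=20/7b +214.286ms=2/7b
6) 2357.143ms=22/7b +214.286ms=2/7b
7) 2571.429ms=24/7b +428.571ms=4/7b
8) 3000.0ms=4b +1125.0ms=3/2b
9) 4125.0ms=11/2b +375.0ms=1/2b
10) 4500.0ms=6b +1500.0ms=2b
Σ=8b of 8 (80bpm 4/4) — PASS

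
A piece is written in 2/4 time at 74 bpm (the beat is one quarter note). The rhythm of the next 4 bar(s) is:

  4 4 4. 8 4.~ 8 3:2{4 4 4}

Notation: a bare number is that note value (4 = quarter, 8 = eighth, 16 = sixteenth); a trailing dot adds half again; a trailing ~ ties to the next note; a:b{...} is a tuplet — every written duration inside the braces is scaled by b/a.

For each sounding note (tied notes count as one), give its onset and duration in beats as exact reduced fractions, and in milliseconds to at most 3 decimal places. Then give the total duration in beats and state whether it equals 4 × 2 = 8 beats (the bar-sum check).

1) 0.0ms=0b +810.811ms=1b
2) 810.811ms=1b +810.811ms=1b
3) 1621.622ms=2b +1216.216ms=3/2b
4) 2837.838ms=7/2b +405.405ms=1/2b
5) 3243.243ms=4b +1621.622ms=2b
6) 4864.865ms=6b +540.541ms=2/3b
7) 5405.405ms=20/3b +540.541ms=2/3b
8) 5945.946ms=22/3b +540.541ms=2/3b
Σ=8b of 8 (74bpm 2/4) — PASS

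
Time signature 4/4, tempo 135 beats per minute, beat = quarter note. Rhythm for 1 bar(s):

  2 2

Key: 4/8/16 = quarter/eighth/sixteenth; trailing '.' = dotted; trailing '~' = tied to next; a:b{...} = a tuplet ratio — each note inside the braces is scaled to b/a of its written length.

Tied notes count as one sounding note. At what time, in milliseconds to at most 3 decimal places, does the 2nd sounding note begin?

note 2 onset = 2b = 888.889ms

1. 0.0ms @ 0 + 888.889ms (2)
2. 888.889ms @ 2 + 888.889ms (2)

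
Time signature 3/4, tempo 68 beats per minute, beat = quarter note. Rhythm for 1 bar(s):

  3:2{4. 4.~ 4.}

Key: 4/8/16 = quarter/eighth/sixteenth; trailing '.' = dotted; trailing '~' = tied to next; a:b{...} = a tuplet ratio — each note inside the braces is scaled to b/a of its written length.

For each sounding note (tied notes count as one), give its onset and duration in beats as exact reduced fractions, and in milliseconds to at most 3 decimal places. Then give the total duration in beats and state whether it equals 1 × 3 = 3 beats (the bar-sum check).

1) 0.0ms=0b +882.353ms=1b
2) 882.353ms=1b +1764.706ms=2b
Σ=3b of 3 (68bpm 3/4) — PASS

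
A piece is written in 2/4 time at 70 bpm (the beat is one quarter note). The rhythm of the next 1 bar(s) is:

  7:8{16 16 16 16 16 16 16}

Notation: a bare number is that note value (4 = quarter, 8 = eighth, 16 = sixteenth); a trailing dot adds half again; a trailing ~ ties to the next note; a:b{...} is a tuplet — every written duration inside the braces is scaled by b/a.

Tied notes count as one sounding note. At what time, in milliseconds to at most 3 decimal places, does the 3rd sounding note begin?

1. 0.0ms @ 0 + 244.898ms (2/7)
2. 244.898ms @ 2/7 + 244.898ms (2/7)
3. 489.796ms @ 4/7 + 244.898ms (2/7)
4. 734.694ms @ 6/7 + 244.898ms (2/7)
5. 979.592ms @ 8/7 + 244.898ms (2/7)
6. 1224.49ms @ 10/7 + 244.898ms (2/7)
7. 1469.388ms @ 12/7 + 244.898ms (2/7)

note 3 onset = 4/7b = 489.796ms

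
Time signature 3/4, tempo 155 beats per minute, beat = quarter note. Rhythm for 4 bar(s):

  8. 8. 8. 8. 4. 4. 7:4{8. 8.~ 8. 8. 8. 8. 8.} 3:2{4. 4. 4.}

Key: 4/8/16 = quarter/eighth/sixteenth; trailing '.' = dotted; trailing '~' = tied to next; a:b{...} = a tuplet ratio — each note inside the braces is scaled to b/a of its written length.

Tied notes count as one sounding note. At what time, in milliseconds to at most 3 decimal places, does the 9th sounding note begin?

1. 0.0ms @ 0 + 290.323ms (3/4)
2. 290.323ms @ 3/4 + 290.323ms (3/4)
3. 580.645ms @ 3/2 + 290.323ms (3/4)
4. 870.968ms @ 9/4 + 290.323ms (3/4)
5. 1161.29ms @ 3 + 580.645ms (3/2)
6. 1741.935ms @ 9/2 + 580.645ms (3/2)
7. 2322.581ms @ 6 + 165.899ms (3/7)
8. 2488.479ms @ 45/7 + 331.797ms (6/7)
9. 2820.276ms @ 51/7 + 165.899ms (3/7)
10. 2986.175ms @ 54/7 + 165.899ms (3/7)
11. 3152.074ms @ 57/7 + 165.899ms (3/7)
12. 3317.972ms @ 60/7 + 165.899ms (3/7)
13. 3483.871ms @ 9 + 387.097ms (1)
14. 3870.968ms @ 10 + 387.097ms (1)
15. 4258.065ms @ 11 + 387.097ms (1)

note 9 onset = 51/7b = 2820.276ms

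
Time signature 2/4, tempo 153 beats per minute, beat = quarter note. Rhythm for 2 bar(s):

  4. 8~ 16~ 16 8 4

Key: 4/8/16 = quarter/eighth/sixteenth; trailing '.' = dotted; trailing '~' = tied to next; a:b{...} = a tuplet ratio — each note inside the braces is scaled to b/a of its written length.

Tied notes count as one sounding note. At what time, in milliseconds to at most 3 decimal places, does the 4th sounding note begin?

note 4 onset = 3b = 1176.471ms

1. 0.0ms @ 0 + 588.235ms (3/2)
2. 588.235ms @ 3/2 + 392.157ms (1)
3. 980.392ms @ 5/2 + 196.078ms (1/2)
4. 1176.471ms @ 3 + 392.157ms (1)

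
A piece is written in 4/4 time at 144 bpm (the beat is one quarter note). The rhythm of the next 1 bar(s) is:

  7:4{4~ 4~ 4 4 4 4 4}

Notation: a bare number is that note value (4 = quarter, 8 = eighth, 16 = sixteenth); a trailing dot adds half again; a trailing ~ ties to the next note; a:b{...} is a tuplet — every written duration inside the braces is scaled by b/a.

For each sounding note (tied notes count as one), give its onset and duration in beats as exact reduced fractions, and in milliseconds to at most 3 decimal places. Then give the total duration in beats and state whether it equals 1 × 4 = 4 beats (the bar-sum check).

1) 0.0ms=0b +714.286ms=12/7b
2) 714.286ms=12/7b +238.095ms=4/7b
3) 952.381ms=16/7b +238.095ms=4/7b
4) 1190.476ms=20/7b +238.095ms=4/7b
5) 1428.571ms=24/7b +238.095ms=4/7b
Σ=4b of 4 (144bpm 4/4) — PASS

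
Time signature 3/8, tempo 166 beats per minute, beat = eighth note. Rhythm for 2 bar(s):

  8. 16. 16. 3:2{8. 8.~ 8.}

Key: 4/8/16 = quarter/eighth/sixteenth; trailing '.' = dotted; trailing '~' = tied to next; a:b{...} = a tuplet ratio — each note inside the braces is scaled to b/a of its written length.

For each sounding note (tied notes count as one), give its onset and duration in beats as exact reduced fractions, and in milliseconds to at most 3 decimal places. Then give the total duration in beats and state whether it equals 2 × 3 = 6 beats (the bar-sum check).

1) 0.0ms=0b +542.169ms=3/2b
2) 542.169ms=3/2b +271.084ms=3/4b
3) 813.253ms=9/4b +271.084ms=3/4b
4) 1084.337ms=3b +361.446ms=1b
5) 1445.783ms=4b +722.892ms=2b
Σ=6b of 6 (166bpm 3/8) — PASS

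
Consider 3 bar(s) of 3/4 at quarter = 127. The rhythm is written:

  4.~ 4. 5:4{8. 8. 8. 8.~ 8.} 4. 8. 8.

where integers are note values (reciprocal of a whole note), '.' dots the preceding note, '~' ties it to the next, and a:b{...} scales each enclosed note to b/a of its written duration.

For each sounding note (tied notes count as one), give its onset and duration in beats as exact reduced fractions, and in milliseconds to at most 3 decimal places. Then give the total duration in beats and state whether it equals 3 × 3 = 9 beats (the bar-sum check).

1) 0.0ms=0b +1417.323ms=3b
2) 1417.323ms=3b +283.465ms=3/5b
3) 1700.787ms=18/5b +283.465ms=3/5b
4) 1984.252ms=21/5b +283.465ms=3/5b
5) 2267.717ms=24/5b +566.929ms=6/5b
6) 2834.646ms=6b +708.661ms=3/2b
7) 3543.307ms=15/2b +354.331ms=3/4b
8) 3897.638ms=33/4b +354.331ms=3/4b
Σ=9b of 9 (127bpm 3/4) — PASS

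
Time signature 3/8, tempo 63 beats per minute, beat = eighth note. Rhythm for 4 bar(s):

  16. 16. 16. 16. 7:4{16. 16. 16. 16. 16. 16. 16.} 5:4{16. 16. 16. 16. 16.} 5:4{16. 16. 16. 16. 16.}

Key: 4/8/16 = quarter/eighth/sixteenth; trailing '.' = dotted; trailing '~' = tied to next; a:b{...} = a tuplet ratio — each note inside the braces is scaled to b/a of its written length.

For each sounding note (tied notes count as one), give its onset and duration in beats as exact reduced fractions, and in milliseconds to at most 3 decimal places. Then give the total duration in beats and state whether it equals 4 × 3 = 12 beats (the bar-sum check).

1) 0.0ms=0b +714.286ms=3/4b
2) 714.286ms=3/4b +714.286ms=3/4b
3) 1428.571ms=3/2b +714.286ms=3/4b
4) 2142.857ms=9/4b +714.286ms=3/4b
5) 2857.143ms=3b +408.163ms=3/7b
6) 3265.306ms=24/7b +408.163ms=3/7b
7) 3673.469ms=27/7b +408.163ms=3/7b
8) 4081.633ms=30/7b +408.163ms=3/7b
9) 4489.796ms=33/7b +408.163ms=3/7b
10) 4897.959ms=36/7b +408.163ms=3/7b
11) 5306.122ms=39/7b +408.163ms=3/7b
12) 5714.286ms=6b +571.429ms=3/5b
13) 6285.714ms=33/5b +571.429ms=3/5b
14) 6857.143ms=36/5b +571.429ms=3/5b
15) 7428.571ms=39/5b +571.429ms=3/5b
16) 8000.0ms=42/5b +571.429ms=3/5b
17) 8571.429ms=9b +571.429ms=3/5b
18) 9142.857ms=48/5b +571.429ms=3/5b
19) 9714.286ms=51/5b +571.429ms=3/5b
20) 10285.714ms=54/5b +571.429ms=3/5b
21) 10857.143ms=57/5b +571.429ms=3/5b
Σ=12b of 12 (63bpm 3/8) — PASS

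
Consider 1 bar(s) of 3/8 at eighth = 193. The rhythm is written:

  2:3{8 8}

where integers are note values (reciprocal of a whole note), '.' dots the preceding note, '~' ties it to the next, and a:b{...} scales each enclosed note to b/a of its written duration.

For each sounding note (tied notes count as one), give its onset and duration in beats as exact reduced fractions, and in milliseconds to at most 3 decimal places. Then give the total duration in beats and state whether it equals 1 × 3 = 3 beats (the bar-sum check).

1) 0.0ms=0b +466.321ms=3/2b
2) 466.321ms=3/2b +466.321ms=3/2b
Σ=3b of 3 (193bpm 3/8) — PASS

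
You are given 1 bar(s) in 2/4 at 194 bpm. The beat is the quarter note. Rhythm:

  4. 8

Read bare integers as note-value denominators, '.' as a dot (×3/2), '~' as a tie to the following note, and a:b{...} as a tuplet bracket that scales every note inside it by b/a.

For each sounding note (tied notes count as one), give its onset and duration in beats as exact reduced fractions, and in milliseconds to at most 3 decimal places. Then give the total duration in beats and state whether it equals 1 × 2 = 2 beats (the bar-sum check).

1) 0.0ms=0b +463.918ms=3/2b
2) 463.918ms=3/2b +154.639ms=1/2b
Σ=2b of 2 (194bpm 2/4) — PASS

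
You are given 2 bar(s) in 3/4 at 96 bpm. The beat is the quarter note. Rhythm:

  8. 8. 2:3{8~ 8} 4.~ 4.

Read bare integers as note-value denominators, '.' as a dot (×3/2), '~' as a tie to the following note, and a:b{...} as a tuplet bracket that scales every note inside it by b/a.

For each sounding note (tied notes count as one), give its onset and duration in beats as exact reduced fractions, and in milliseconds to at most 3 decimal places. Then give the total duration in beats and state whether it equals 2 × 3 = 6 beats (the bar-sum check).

1) 0.0ms=0b +468.75ms=3/4b
2) 468.75ms=3/4b +468.75ms=3/4b
3) 937.5ms=3/2b +937.5ms=3/2b
4) 1875.0ms=3b +1875.0ms=3b
Σ=6b of 6 (96bpm 3/4) — PASS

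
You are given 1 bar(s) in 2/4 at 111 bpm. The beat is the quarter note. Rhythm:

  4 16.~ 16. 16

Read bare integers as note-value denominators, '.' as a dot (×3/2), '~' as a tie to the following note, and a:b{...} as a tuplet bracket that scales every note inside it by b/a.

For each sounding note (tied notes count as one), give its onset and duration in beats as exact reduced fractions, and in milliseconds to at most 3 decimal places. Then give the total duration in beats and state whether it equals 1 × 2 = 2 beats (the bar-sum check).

1) 0.0ms=0b +540.541ms=1b
2) 540.541ms=1b +405.405ms=3/4b
3) 945.946ms=7/4b +135.135ms=1/4b
Σ=2b of 2 (111bpm 2/4) — PASS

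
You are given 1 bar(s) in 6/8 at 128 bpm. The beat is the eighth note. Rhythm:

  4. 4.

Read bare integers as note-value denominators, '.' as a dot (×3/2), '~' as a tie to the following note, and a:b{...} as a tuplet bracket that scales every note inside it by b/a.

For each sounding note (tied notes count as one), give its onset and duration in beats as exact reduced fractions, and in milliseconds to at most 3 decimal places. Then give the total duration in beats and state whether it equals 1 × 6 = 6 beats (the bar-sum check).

1) 0.0ms=0b +1406.25ms=3b
2) 1406.25ms=3b +1406.25ms=3b
Σ=6b of 6 (128bpm 6/8) — PASS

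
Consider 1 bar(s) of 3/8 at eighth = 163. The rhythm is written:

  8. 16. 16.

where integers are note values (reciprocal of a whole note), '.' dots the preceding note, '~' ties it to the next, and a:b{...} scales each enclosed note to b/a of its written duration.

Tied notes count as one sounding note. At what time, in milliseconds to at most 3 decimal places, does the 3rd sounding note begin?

1. 0.0ms @ 0 + 552.147ms (3/2)
2. 552.147ms @ 3/2 + 276.074ms (3/4)
3. 828.221ms @ 9/4 + 276.074ms (3/4)

note 3 onset = 9/4b = 828.221ms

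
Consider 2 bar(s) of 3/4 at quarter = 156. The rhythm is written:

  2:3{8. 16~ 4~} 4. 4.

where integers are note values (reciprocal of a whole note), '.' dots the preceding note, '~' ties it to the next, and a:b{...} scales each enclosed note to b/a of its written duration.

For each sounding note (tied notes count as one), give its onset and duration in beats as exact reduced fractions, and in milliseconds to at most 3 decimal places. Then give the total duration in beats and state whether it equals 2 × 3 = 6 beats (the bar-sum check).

1) 0.0ms=0b +432.692ms=9/8b
2) 432.692ms=9/8b +1298.077ms=27/8b
3) 1730.769ms=9/2b +576.923ms=3/2b
Σ=6b of 6 (156bpm 3/4) — PASS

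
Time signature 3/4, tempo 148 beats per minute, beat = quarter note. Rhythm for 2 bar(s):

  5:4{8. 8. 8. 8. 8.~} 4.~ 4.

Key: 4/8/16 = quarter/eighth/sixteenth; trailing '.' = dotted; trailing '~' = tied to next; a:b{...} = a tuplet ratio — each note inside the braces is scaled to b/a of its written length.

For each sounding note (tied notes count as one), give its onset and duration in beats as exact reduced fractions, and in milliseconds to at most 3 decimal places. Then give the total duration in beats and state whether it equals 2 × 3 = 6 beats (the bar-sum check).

1) 0.0ms=0b +243.243ms=3/5b
2) 243.243ms=3/5b +243.243ms=3/5b
3) 486.486ms=6/5b +243.243ms=3/5b
4) 729.73ms=9/5b +243.243ms=3/5b
5) 972.973ms=12/5b +1459.459ms=18/5b
Σ=6b of 6 (148bpm 3/4) — PASS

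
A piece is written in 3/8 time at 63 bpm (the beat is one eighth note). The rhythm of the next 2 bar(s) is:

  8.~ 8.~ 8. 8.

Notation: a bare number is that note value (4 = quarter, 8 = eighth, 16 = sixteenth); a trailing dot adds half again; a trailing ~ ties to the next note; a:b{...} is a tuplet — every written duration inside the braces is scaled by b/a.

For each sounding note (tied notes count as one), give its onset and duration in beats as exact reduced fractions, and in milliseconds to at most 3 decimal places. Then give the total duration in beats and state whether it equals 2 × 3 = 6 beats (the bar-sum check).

1) 0.0ms=0b +4285.714ms=9/2b
2) 4285.714ms=9/2b +1428.571ms=3/2b
Σ=6b of 6 (63bpm 3/8) — PASS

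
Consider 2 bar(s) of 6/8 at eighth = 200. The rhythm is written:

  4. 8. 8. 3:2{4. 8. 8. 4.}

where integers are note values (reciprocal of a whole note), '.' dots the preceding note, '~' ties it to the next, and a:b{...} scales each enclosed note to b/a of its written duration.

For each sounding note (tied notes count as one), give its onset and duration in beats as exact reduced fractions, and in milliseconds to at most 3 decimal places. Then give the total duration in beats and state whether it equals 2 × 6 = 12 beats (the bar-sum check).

1) 0.0ms=0b +900.0ms=3b
2) 900.0ms=3b +450.0ms=3/2b
3) 1350.0ms=9/2b +450.0ms=3/2b
4) 1800.0ms=6b +600.0ms=2b
5) 2400.0ms=8b +300.0ms=1b
6) 2700.0ms=9b +300.0ms=1b
7) 3000.0ms=10b +600.0ms=2b
Σ=12b of 12 (200bpm 6/8) — PASS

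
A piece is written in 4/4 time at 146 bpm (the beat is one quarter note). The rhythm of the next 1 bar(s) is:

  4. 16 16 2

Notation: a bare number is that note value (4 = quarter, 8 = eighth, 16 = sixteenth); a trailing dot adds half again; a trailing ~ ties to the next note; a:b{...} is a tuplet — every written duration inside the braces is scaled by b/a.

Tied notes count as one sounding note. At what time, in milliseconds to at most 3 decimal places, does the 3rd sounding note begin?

note 3 onset = 7/4b = 719.178ms

1. 0.0ms @ 0 + 616.438ms (3/2)
2. 616.438ms @ 3/2 + 102.74ms (1/4)
3. 719.178ms @ 7/4 + 102.74ms (1/4)
4. 821.918ms @ 2 + 821.918ms (2)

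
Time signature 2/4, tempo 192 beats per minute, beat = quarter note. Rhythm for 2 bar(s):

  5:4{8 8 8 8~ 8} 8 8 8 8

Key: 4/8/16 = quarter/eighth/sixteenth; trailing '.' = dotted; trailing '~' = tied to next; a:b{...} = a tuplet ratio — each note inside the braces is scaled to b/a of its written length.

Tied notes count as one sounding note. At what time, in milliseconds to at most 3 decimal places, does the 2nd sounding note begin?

note 2 onset = 2/5b = 125.0ms

1. 0.0ms @ 0 + 125.0ms (2/5)
2. 125.0ms @ 2/5 + 125.0ms (2/5)
3. 250.0ms @ 4/5 + 125.0ms (2/5)
4. 375.0ms @ 6/5 + 250.0ms (4/5)
5. 625.0ms @ 2 + 156.25ms (1/2)
6. 781.25ms @ 5/2 + 156.25ms (1/2)
7. 937.5ms @ 3 + 156.25ms (1/2)
8. 1093.75ms @ 7/2 + 156.25ms (1/2)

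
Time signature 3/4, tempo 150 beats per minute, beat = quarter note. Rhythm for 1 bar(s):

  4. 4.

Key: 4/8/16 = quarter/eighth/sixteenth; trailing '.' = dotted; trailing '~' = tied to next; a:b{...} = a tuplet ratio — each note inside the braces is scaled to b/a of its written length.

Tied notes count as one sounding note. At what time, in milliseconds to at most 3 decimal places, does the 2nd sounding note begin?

note 2 onset = 3/2b = 600.0ms

1. 0.0ms @ 0 + 600.0ms (3/2)
2. 600.0ms @ 3/2 + 600.0ms (3/2)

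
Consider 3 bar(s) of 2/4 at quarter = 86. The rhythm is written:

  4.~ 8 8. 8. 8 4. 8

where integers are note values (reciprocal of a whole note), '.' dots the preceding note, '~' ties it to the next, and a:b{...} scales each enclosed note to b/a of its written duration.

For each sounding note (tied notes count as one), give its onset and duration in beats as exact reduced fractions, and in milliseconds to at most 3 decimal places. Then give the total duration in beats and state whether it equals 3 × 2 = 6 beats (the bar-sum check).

1) 0.0ms=0b +1395.349ms=2b
2) 1395.349ms=2b +523.256ms=3/4b
3) 1918.605ms=11/4b +523.256ms=3/4b
4) 2441.86ms=7/2b +348.837ms=1/2b
5) 2790.698ms=4b +1046.512ms=3/2b
6) 3837.209ms=11/2b +348.837ms=1/2b
Σ=6b of 6 (86bpm 2/4) — PASS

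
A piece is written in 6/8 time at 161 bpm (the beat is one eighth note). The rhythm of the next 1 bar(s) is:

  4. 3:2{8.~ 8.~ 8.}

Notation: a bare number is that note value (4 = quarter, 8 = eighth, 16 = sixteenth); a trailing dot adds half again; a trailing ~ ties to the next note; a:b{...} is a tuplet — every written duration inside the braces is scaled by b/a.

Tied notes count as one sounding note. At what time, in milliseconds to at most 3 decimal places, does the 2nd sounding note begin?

note 2 onset = 3b = 1118.012ms

1. 0.0ms @ 0 + 1118.012ms (3)
2. 1118.012ms @ 3 + 1118.012ms (3)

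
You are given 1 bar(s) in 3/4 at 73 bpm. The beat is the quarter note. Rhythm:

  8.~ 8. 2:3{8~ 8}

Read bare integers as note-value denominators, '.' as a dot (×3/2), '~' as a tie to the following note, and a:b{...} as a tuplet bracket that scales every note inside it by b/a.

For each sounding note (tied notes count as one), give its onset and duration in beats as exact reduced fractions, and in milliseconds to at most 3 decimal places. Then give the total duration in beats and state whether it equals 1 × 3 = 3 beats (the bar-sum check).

1) 0.0ms=0b +1232.877ms=3/2b
2) 1232.877ms=3/2b +1232.877ms=3/2b
Σ=3b of 3 (73bpm 3/4) — PASS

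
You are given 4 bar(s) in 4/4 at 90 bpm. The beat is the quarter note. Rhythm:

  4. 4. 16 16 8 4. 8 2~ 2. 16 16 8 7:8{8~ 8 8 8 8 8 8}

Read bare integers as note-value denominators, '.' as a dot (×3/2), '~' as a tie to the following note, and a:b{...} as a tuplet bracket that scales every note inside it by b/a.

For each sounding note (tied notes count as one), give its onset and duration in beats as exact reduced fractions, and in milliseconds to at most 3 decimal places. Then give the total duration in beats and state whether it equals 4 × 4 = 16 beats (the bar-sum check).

1) 0.0ms=0b +1000.0ms=3/2b
2) 1000.0ms=3/2b +1000.0ms=3/2b
3) 2000.0ms=3b +166.667ms=1/4b
4) 2166.667ms=13/4b +166.667ms=1/4b
5) 2333.333ms=7/2b +333.333ms=1/2b
6) 2666.667ms=4b +1000.0ms=3/2b
7) 3666.667ms=11/2b +333.333ms=1/2b
8) 4000.0ms=6b +3333.333ms=5b
9) 7333.333ms=11b +166.667ms=1/4b
10) 7500.0ms=45/4b +166.667ms=1/4b
11) 7666.667ms=23/2b +333.333ms=1/2b
12) 8000.0ms=12b +761.905ms=8/7b
13) 8761.905ms=92/7b +380.952ms=4/7b
14) 9142.857ms=96/7b +380.952ms=4/7b
15) 9523.81ms=100/7b +380.952ms=4/7b
16) 9904.762ms=104/7b +380.952ms=4/7b
17) 10285.714ms=108/7b +380.952ms=4/7b
Σ=16b of 16 (90bpm 4/4) — PASS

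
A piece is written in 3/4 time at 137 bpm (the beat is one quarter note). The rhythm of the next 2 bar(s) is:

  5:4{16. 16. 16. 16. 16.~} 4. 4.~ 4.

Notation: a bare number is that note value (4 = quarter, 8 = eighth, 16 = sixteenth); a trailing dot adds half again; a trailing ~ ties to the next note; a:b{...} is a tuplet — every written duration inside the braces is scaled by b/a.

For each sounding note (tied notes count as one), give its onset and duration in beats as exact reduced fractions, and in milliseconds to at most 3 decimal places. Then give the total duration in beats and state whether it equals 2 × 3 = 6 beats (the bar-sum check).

1) 0.0ms=0b +131.387ms=3/10b
2) 131.387ms=3/10b +131.387ms=3/10b
3) 262.774ms=3/5b +131.387ms=3/10b
4) 394.161ms=9/10b +131.387ms=3/10b
5) 525.547ms=6/5b +788.321ms=9/5b
6) 1313.869ms=3b +1313.869ms=3b
Σ=6b of 6 (137bpm 3/4) — PASS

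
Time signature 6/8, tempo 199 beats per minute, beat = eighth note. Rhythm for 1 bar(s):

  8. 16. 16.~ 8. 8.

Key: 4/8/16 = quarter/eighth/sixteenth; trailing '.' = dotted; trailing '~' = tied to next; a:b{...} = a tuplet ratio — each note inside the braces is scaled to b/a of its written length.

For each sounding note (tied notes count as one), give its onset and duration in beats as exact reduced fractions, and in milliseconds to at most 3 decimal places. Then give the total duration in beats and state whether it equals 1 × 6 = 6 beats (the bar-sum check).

1) 0.0ms=0b +452.261ms=3/2b
2) 452.261ms=3/2b +226.131ms=3/4b
3) 678.392ms=9/4b +678.392ms=9/4b
4) 1356.784ms=9/2b +452.261ms=3/2b
Σ=6b of 6 (199bpm 6/8) — PASS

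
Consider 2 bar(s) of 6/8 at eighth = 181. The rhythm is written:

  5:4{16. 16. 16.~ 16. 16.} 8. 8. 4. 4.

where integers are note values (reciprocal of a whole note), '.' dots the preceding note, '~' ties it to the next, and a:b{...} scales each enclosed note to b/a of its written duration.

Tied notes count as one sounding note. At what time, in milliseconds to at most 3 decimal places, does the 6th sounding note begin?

1. 0.0ms @ 0 + 198.895ms (3/5)
2. 198.895ms @ 3/5 + 198.895ms (3/5)
3. 397.79ms @ 6/5 + 397.79ms (6/5)
4. 795.58ms @ 12/5 + 198.895ms (3/5)
5. 994.475ms @ 3 + 497.238ms (3/2)
6. 1491.713ms @ 9/2 + 497.238ms (3/2)
7. 1988.95ms @ 6 + 994.475ms (3)
8. 2983.425ms @ 9 + 994.475ms (3)

note 6 onset = 9/2b = 1491.713ms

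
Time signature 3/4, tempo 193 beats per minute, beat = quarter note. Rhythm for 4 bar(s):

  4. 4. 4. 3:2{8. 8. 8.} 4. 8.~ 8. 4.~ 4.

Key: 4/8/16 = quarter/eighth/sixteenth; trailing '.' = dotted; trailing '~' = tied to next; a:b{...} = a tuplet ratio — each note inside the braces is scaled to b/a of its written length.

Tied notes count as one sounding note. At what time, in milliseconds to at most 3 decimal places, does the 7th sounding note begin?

note 7 onset = 6b = 1865.285ms

1. 0.0ms @ 0 + 466.321ms (3/2)
2. 466.321ms @ 3/2 + 466.321ms (3/2)
3. 932.642ms @ 3 + 466.321ms (3/2)
4. 1398.964ms @ 9/2 + 155.44ms (1/2)
5. 1554.404ms @ 5 + 155.44ms (1/2)
6. 1709.845ms @ 11/2 + 155.44ms (1/2)
7. 1865.285ms @ 6 + 466.321ms (3/2)
8. 2331.606ms @ 15/2 + 466.321ms (3/2)
9. 2797.927ms @ 9 + 932.642ms (3)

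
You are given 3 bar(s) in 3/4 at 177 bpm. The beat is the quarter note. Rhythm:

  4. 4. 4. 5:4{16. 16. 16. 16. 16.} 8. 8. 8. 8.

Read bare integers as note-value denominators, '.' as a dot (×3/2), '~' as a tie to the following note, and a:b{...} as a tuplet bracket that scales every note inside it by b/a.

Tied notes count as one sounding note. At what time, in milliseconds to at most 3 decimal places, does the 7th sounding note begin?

note 7 onset = 27/5b = 1830.508ms

1. 0.0ms @ 0 + 508.475ms (3/2)
2. 508.475ms @ 3/2 + 508.475ms (3/2)
3. 1016.949ms @ 3 + 508.475ms (3/2)
4. 1525.424ms @ 9/2 + 101.695ms (3/10)
5. 1627.119ms @ 24/5 + 101.695ms (3/10)
6. 1728.814ms @ 51/10 + 101.695ms (3/10)
7. 1830.508ms @ 27/5 + 101.695ms (3/10)
8. 1932.203ms @ 57/10 + 101.695ms (3/10)
9. 2033.898ms @ 6 + 254.237ms (3/4)
10. 2288.136ms @ 27/4 + 254.237ms (3/4)
11. 2542.373ms @ 15/2 + 254.237ms (3/4)
12. 2796.61ms @ 33/4 + 254.237ms (3/4)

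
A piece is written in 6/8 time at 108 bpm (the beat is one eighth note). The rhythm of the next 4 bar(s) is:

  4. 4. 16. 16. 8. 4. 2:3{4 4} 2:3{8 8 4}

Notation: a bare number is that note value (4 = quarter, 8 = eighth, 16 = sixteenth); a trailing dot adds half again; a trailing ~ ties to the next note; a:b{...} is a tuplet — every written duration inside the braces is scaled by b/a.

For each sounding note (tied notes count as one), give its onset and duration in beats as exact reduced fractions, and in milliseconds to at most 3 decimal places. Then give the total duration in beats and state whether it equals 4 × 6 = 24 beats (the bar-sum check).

1) 0.0ms=0b +1666.667ms=3b
2) 1666.667ms=3b +1666.667ms=3b
3) 3333.333ms=6b +416.667ms=3/4b
4) 3750.0ms=27/4b +416.667ms=3/4b
5) 4166.667ms=15/2b +833.333ms=3/2b
6) 5000.0ms=9b +1666.667ms=3b
7) 6666.667ms=12b +1666.667ms=3b
8) 8333.333ms=15b +1666.667ms=3b
9) 10000.0ms=18b +833.333ms=3/2b
10) 10833.333ms=39/2b +833.333ms=3/2b
11) 11666.667ms=21b +1666.667ms=3b
Σ=24b of 24 (108bpm 6/8) — PASS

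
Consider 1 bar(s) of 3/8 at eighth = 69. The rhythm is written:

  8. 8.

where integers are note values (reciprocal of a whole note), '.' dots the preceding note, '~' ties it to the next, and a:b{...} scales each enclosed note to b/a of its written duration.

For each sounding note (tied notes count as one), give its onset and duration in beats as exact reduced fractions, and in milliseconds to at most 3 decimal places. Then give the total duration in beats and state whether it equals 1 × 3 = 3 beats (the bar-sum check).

1) 0.0ms=0b +1304.348ms=3/2b
2) 1304.348ms=3/2b +1304.348ms=3/2b
Σ=3b of 3 (69bpm 3/8) — PASS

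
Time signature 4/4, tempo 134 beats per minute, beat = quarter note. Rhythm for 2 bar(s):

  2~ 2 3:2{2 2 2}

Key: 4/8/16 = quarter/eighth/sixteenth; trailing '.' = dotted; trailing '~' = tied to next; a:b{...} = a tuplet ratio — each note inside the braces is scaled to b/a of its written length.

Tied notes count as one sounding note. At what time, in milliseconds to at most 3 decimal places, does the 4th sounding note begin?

1. 0.0ms @ 0 + 1791.045ms (4)
2. 1791.045ms @ 4 + 597.015ms (4/3)
3. 2388.06ms @ 16/3 + 597.015ms (4/3)
4. 2985.075ms @ 20/3 + 597.015ms (4/3)

note 4 onset = 20/3b = 2985.075ms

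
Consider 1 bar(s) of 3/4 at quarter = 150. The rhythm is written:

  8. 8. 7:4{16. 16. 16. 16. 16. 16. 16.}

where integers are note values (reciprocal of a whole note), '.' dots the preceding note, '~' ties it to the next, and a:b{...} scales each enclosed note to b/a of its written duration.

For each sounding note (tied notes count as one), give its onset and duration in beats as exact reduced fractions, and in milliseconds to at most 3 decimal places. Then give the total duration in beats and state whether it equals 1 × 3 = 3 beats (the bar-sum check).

1) 0.0ms=0b +300.0ms=3/4b
2) 300.0ms=3/4b +300.0ms=3/4b
3) 600.0ms=3/2b +85.714ms=3/14b
4) 685.714ms=12/7b +85.714ms=3/14b
5) 771.429ms=27/14b +85.714ms=3/14b
6) 857.143ms=15/7b +85.714ms=3/14b
7) 942.857ms=33/14b +85.714ms=3/14b
8) 1028.571ms=18/7b +85.714ms=3/14b
9) 1114.286ms=39/14b +85.714ms=3/14b
Σ=3b of 3 (150bpm 3/4) — PASS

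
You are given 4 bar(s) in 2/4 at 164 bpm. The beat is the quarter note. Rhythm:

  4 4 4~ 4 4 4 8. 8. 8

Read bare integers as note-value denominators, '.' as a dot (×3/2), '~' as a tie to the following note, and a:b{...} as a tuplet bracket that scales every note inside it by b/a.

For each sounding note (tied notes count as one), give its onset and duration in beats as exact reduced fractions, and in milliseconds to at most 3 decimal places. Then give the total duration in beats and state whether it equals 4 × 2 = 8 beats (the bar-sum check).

1) 0.0ms=0b +365.854ms=1b
2) 365.854ms=1b +365.854ms=1b
3) 731.707ms=2b +731.707ms=2b
4) 1463.415ms=4b +365.854ms=1b
5) 1829.268ms=5b +365.854ms=1b
6) 2195.122ms=6b +274.39ms=3/4b
7) 2469.512ms=27/4b +274.39ms=3/4b
8) 2743.902ms=15/2b +182.927ms=1/2b
Σ=8b of 8 (164bpm 2/4) — PASS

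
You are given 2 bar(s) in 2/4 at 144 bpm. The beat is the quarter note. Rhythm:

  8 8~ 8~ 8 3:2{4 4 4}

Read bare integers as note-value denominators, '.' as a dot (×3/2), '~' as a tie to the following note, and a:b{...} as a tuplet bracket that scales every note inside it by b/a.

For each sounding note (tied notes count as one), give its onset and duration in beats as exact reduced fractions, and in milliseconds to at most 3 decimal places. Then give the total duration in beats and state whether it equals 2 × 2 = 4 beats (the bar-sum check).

1) 0.0ms=0b +208.333ms=1/2b
2) 208.333ms=1/2b +625.0ms=3/2b
3) 833.333ms=2b +277.778ms=2/3b
4) 1111.111ms=8/3b +277.778ms=2/3b
5) 1388.889ms=10/3b +277.778ms=2/3b
Σ=4b of 4 (144bpm 2/4) — PASS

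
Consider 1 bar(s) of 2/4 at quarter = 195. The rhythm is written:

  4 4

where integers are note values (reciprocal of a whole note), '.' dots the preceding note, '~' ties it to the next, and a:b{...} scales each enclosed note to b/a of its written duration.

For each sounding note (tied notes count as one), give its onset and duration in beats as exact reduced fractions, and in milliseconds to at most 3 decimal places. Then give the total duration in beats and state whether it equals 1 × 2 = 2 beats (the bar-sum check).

1) 0.0ms=0b +307.692ms=1b
2) 307.692ms=1b +307.692ms=1b
Σ=2b of 2 (195bpm 2/4) — PASS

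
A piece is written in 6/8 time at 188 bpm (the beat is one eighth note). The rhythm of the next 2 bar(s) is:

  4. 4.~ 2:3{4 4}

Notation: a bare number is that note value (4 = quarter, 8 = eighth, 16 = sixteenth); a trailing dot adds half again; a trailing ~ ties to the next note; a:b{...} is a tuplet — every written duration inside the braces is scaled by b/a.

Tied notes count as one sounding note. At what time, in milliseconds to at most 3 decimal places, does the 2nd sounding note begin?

1. 0.0ms @ 0 + 957.447ms (3)
2. 957.447ms @ 3 + 1914.894ms (6)
3. 2872.34ms @ 9 + 957.447ms (3)

note 2 onset = 3b = 957.447ms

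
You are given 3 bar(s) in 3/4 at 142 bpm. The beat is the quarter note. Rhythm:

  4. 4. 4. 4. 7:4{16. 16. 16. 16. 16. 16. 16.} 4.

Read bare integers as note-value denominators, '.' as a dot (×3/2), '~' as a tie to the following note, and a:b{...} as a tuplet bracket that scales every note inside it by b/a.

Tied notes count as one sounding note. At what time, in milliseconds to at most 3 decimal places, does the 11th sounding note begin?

1. 0.0ms @ 0 + 633.803ms (3/2)
2. 633.803ms @ 3/2 + 633.803ms (3/2)
3. 1267.606ms @ 3 + 633.803ms (3/2)
4. 1901.408ms @ 9/2 + 633.803ms (3/2)
5. 2535.211ms @ 6 + 90.543ms (3/14)
6. 2625.755ms @ 87/14 + 90.543ms (3/14)
7. 2716.298ms @ 45/7 + 90.543ms (3/14)
8. 2806.841ms @ 93/14 + 90.543ms (3/14)
9. 2897.384ms @ 48/7 + 90.543ms (3/14)
10. 2987.928ms @ 99/14 + 90.543ms (3/14)
11. 3078.471ms @ 51/7 + 90.543ms (3/14)
12. 3169.014ms @ 15/2 + 633.803ms (3/2)

note 11 onset = 51/7b = 3078.471ms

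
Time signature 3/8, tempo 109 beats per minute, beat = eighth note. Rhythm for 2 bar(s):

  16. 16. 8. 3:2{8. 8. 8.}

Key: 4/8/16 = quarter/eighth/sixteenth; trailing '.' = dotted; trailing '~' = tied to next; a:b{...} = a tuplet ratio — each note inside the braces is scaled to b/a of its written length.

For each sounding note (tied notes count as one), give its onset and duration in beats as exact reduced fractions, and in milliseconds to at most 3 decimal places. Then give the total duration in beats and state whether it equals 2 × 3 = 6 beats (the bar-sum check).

1) 0.0ms=0b +412.844ms=3/4b
2) 412.844ms=3/4b +412.844ms=3/4b
3) 825.688ms=3/2b +825.688ms=3/2b
4) 1651.376ms=3b +550.459ms=1b
5) 2201.835ms=4b +550.459ms=1b
6) 2752.294ms=5b +550.459ms=1b
Σ=6b of 6 (109bpm 3/8) — PASS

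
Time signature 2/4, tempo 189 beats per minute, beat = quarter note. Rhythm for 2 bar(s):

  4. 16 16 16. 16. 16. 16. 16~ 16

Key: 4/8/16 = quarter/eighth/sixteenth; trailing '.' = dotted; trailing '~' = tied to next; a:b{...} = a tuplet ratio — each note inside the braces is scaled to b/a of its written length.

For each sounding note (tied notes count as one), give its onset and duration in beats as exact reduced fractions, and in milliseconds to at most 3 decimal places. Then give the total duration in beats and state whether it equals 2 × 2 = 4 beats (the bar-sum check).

1) 0.0ms=0b +476.19ms=3/2b
2) 476.19ms=3/2b +79.365ms=1/4b
3) 555.556ms=7/4b +79.365ms=1/4b
4) 634.921ms=2b +119.048ms=3/8b
5) 753.968ms=19/8b +119.048ms=3/8b
6) 873.016ms=11/4b +119.048ms=3/8b
7) 992.063ms=25/8b +119.048ms=3/8b
8) 1111.111ms=7/2b +158.73ms=1/2b
Σ=4b of 4 (189bpm 2/4) — PASS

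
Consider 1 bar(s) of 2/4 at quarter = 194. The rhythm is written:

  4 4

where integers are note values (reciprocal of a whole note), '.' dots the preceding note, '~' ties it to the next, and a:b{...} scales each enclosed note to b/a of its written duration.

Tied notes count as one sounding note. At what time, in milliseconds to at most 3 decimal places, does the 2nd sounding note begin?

1. 0.0ms @ 0 + 309.278ms (1)
2. 309.278ms @ 1 + 309.278ms (1)

note 2 onset = 1b = 309.278ms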